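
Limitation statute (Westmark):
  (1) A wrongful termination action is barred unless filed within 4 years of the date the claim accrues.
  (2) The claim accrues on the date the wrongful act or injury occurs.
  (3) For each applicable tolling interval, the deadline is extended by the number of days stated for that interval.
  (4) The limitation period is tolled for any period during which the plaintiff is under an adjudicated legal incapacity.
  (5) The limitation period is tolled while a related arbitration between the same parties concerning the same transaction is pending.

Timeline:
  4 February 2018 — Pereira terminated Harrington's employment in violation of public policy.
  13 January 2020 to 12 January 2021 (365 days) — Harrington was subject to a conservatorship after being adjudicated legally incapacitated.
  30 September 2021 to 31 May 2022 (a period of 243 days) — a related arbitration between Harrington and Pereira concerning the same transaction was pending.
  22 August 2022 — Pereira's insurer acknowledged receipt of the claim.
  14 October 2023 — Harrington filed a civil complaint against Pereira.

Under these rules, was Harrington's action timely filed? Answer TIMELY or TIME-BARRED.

The limitation period began to run on 4 February 2018.
Adding the 4 years base period to 4 February 2018 gives a deadline of 4 February 2022, before any tolling.
Because the plaintiff's legal incapacity ran from 13 January 2020 to 12 January 2021, the deadline is extended by 365 days to 4 February 2023.
The period was tolled for 243 days by the pending related arbitration (30 September 2021 to 31 May 2022), pushing the deadline to 5 October 2023.
None of the other events listed affects the running of the period under the stated rules.
Filing on 14 October 2023 missed the 5 October 2023 deadline — the action is time-barred.

TIME-BARRED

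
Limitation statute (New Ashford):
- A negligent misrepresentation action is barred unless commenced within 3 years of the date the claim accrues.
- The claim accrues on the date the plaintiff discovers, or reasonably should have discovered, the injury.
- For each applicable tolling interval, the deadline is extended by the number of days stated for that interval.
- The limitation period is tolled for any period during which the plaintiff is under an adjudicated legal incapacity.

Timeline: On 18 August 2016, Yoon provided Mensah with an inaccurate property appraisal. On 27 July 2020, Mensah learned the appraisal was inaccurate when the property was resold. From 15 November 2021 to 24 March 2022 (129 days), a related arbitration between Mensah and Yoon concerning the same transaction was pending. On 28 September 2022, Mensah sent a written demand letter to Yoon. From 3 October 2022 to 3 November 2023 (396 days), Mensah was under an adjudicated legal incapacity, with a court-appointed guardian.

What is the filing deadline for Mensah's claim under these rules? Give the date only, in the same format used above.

Accrual is tied to discovery, so the period began on 27 July 2020 rather than on 18 August 2016 when the act occurred.
3 years from 27 July 2020 is 27 July 2023.
The plaintiff's legal incapacity from 3 October 2022 to 3 November 2023 tolled the period for 396 days, extending the deadline to 26 August 2024.
No stated provision tolls the period for a pending arbitration, so the interval from 15 November 2021 to 24 March 2022 has no effect on the deadline.
None of the other events listed affects the running of the period under the stated rules.

26 August 2024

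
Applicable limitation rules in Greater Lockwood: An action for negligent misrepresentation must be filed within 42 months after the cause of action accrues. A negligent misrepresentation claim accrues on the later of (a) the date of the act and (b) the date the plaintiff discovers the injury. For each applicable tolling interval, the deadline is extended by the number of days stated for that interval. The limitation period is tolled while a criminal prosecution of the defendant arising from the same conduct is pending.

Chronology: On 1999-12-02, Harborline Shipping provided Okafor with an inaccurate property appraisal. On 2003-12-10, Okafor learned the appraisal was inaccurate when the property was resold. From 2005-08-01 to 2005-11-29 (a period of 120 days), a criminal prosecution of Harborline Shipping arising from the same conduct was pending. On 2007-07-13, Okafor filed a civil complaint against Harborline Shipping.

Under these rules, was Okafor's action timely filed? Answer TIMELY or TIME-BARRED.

Taking the later of the act (1999-12-02) and discovery (2003-12-10), the claim accrued on 2003-12-10.
Adding the 42 months base period to 2003-12-10 gives a deadline of 2007-06-10, before any tolling.
The pending criminal prosecution from 2005-08-01 to 2005-11-29 tolled the period for 120 days, extending the deadline to 2007-10-08.
Filing on 2007-07-13 beat the 2007-10-08 deadline — the action is timely.

TIMELY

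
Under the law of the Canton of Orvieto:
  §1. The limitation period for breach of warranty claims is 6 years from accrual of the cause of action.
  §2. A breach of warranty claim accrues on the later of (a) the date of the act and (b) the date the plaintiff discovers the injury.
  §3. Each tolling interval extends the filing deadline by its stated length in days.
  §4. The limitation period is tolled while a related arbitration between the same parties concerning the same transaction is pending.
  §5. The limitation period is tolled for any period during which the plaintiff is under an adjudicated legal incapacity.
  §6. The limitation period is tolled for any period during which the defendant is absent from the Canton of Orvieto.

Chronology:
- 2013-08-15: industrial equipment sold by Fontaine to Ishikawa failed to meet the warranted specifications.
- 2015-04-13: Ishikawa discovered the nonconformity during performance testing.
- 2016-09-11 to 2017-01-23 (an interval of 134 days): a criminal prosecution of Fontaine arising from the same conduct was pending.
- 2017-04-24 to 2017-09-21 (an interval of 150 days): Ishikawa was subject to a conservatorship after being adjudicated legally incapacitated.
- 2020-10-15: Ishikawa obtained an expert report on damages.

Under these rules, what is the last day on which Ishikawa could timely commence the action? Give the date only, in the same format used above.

2021-09-10

Because discovery on 2015-04-13 post-dates the 2013-08-15 act, accrual under the later-of rule falls on 2015-04-13.
Adding the 6 years base period to 2015-04-13 gives a deadline of 2021-04-13, before any tolling.
The period was tolled for 150 days by the plaintiff's legal incapacity (2017-04-24 to 2017-09-21), pushing the deadline to 2021-09-10.
Although a criminal prosecution ran from 2016-09-11 to 2017-01-23, the stated rules do not make that a tolling event, so it is disregarded.
Nothing else in the chronology tolls or restarts the period.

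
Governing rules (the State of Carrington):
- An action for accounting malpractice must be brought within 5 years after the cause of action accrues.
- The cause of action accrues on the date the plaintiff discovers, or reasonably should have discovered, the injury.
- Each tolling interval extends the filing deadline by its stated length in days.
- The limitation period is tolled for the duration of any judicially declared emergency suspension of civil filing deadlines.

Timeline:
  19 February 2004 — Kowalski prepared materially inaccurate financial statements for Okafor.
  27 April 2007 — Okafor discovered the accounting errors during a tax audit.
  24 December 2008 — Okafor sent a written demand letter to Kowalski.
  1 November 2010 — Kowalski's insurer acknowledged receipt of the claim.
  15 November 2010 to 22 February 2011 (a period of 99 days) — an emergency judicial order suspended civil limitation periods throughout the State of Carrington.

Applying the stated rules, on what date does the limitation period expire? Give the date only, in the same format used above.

4 August 2012

Under the discovery rule, the claim accrued on 27 April 2007, when Okafor discovered the injury — not on the 19 February 2004 date of the underlying act.
Adding the 5 years base period to 27 April 2007 gives a deadline of 27 April 2012, before any tolling.
The period was tolled for 99 days by the emergency suspension of filing deadlines (15 November 2010 to 22 February 2011), pushing the deadline to 4 August 2012.
None of the other events listed affects the running of the period under the stated rules.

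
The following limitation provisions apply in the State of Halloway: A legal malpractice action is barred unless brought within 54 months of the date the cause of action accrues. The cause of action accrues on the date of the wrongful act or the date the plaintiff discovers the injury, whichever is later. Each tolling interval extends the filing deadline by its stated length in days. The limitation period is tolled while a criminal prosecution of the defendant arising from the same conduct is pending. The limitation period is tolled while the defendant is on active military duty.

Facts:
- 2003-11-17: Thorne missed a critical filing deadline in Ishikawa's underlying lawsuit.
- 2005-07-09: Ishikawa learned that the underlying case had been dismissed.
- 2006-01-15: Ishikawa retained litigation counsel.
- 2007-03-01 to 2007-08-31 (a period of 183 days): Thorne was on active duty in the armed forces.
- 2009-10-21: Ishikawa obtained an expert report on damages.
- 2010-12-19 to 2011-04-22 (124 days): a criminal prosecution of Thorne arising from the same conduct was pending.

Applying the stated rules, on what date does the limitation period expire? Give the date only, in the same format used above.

Taking the later of the act (2003-11-17) and discovery (2005-07-09), the claim accrued on 2005-07-09.
54 months from 2005-07-09 is 2010-01-09.
Because the defendant's active military service ran from 2007-03-01 to 2007-08-31, the deadline is extended by 183 days to 2010-07-11.
The pending criminal prosecution from 2010-12-19 to 2011-04-22 began after the period had already run on 2010-07-11, so it has no tolling effect.
The other events in the timeline have no effect on the limitation period under the stated rules.

2010-07-11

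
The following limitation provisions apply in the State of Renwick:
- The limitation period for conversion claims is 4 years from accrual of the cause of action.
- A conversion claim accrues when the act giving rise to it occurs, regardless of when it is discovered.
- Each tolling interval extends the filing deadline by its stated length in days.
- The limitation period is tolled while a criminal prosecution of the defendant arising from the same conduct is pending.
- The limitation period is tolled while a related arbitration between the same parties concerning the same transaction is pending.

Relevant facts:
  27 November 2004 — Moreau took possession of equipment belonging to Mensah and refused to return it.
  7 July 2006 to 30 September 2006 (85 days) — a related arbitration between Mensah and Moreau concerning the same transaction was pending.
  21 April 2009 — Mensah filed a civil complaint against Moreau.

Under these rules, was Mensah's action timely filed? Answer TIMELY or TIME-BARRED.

TIME-BARRED

The claim accrued on 27 November 2004, when the wrongful act occurred.
4 years from 27 November 2004 is 27 November 2008.
The period was tolled for 85 days by the pending related arbitration (7 July 2006 to 30 September 2006), pushing the deadline to 20 February 2009.
Mensah filed on 21 April 2009, after the 20 February 2009 deadline, so the action is time-barred.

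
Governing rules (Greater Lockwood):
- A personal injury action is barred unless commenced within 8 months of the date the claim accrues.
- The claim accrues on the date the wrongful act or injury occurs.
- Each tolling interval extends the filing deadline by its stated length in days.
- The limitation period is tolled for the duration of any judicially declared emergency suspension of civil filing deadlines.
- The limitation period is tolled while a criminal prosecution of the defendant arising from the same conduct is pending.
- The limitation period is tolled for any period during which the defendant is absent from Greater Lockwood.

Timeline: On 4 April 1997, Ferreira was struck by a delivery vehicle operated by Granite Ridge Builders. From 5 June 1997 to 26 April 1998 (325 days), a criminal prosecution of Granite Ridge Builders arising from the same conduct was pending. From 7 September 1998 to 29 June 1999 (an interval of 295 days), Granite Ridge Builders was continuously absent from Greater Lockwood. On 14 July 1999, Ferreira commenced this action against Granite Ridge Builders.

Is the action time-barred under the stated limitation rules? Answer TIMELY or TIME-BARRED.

The claim accrued on 4 April 1997, when the wrongful act occurred.
8 months from 4 April 1997 is 4 December 1997.
The period was tolled for 325 days by the pending criminal prosecution (5 June 1997 to 26 April 1998), pushing the deadline to 25 October 1998.
Because the defendant's absence from the jurisdiction ran from 7 September 1998 to 29 June 1999, the deadline is extended by 295 days to 16 August 1999.
Filing on 14 July 1999 beat the 16 August 1999 deadline — the action is timely.

TIMELY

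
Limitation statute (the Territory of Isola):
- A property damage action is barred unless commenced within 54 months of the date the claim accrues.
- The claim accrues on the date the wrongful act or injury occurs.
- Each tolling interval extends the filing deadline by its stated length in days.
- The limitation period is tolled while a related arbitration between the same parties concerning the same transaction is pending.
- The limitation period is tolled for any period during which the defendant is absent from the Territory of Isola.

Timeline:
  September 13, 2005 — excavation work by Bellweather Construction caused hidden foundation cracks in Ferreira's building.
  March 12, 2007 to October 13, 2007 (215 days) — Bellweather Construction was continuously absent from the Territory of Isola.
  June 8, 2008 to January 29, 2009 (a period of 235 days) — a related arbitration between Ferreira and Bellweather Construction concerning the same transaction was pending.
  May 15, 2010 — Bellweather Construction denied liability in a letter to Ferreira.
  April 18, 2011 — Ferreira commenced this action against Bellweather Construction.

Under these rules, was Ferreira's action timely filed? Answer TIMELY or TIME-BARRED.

The limitation period began to run on September 13, 2005.
Adding the 54 months base period to September 13, 2005 gives a deadline of March 13, 2010, before any tolling.
The period was tolled for 215 days by the defendant's absence from the jurisdiction (March 12, 2007 to October 13, 2007), pushing the deadline to October 14, 2010.
The period was tolled for 235 days by the pending related arbitration (June 8, 2008 to January 29, 2009), pushing the deadline to June 6, 2011.
None of the other events listed affects the running of the period under the stated rules.
The April 18, 2011 filing precedes the June 6, 2011 deadline; the claim is timely.

TIMELY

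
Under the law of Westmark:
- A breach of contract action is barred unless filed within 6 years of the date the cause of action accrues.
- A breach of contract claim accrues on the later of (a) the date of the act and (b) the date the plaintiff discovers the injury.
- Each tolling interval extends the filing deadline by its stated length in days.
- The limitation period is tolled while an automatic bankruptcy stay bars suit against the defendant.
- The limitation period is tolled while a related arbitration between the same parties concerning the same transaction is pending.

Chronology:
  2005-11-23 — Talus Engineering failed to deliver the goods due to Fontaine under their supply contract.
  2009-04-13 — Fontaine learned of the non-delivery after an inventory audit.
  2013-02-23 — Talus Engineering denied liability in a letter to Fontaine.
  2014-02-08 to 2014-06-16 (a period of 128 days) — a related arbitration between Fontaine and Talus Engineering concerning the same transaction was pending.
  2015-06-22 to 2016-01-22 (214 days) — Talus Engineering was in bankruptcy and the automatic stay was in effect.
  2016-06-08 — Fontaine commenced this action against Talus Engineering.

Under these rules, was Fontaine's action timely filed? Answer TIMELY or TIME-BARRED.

TIME-BARRED

The claim accrued on 2009-04-13 — the later of the 2005-11-23 act and the 2009-04-13 discovery.
Adding the 6 years base period to 2009-04-13 gives a deadline of 2015-04-13, before any tolling.
The period was tolled for 128 days by the pending related arbitration (2014-02-08 to 2014-06-16), pushing the deadline to 2015-08-19.
The automatic bankruptcy stay from 2015-06-22 to 2016-01-22 tolled the period for 214 days, extending the deadline to 2016-03-20.
Nothing else in the chronology tolls or restarts the period.
The 2016-06-08 filing falls after the 2016-03-20 deadline; the claim is time-barred.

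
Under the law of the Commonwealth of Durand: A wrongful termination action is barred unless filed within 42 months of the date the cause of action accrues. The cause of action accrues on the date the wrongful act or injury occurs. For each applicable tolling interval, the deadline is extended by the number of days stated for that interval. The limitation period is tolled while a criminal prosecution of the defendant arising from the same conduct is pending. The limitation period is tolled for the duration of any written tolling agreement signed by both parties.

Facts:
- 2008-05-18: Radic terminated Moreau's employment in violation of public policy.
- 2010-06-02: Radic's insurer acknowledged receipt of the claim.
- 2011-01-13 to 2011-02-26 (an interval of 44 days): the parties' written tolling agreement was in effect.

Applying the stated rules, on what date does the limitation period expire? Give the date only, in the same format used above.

2012-01-01

The limitation period began to run on 2008-05-18.
42 months from 2008-05-18 is 2011-11-18.
The period was tolled for 44 days by the written tolling agreement (2011-01-13 to 2011-02-26), pushing the deadline to 2012-01-01.
None of the other events listed affects the running of the period under the stated rules.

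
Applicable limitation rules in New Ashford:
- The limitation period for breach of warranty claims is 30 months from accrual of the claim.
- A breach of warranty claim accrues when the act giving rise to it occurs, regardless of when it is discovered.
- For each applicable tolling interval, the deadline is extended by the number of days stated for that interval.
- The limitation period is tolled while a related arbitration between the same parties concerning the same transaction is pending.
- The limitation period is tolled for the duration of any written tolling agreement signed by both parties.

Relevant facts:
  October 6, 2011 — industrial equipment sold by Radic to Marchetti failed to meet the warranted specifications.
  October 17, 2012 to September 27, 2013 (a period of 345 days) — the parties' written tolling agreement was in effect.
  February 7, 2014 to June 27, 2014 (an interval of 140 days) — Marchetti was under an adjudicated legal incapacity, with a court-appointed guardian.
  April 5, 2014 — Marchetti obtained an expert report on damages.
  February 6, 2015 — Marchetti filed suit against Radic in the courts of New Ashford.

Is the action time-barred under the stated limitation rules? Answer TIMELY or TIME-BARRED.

The claim accrued on October 6, 2011, the date of the act.
The untolled deadline — 30 months after October 6, 2011 — is April 6, 2014.
Because the written tolling agreement ran from October 17, 2012 to September 27, 2013, the deadline is extended by 345 days to March 17, 2015.
Although the plaintiff's incapacity ran from February 7, 2014 to June 27, 2014, the stated rules do not make that a tolling event, so it is disregarded.
Nothing else in the chronology tolls or restarts the period.
Marchetti filed on February 6, 2015, before the March 17, 2015 deadline, so the action is timely.

TIMELY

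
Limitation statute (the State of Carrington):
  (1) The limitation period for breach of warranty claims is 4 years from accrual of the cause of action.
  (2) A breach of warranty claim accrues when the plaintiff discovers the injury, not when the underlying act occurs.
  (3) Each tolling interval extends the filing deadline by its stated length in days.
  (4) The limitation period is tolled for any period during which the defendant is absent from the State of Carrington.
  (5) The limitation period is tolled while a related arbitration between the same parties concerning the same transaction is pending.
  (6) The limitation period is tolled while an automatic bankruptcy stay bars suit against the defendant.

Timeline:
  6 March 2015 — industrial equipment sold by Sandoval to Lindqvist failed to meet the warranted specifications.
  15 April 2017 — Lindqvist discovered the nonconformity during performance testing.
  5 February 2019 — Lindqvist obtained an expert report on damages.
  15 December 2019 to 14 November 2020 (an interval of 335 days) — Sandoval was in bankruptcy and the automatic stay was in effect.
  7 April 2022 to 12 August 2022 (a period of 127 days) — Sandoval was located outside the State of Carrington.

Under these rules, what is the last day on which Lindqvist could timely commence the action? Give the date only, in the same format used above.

Accrual is tied to discovery, so the period began on 15 April 2017 rather than on 6 March 2015 when the act occurred.
The untolled deadline — 4 years after 15 April 2017 — is 15 April 2021.
The automatic bankruptcy stay from 15 December 2019 to 14 November 2020 tolled the period for 335 days, extending the deadline to 16 March 2022.
By the time the defendant's absence from the jurisdiction began on 7 April 2022, the limitation period had already expired on 16 March 2022; that interval cannot revive it.
Nothing else in the chronology tolls or restarts the period.

16 March 2022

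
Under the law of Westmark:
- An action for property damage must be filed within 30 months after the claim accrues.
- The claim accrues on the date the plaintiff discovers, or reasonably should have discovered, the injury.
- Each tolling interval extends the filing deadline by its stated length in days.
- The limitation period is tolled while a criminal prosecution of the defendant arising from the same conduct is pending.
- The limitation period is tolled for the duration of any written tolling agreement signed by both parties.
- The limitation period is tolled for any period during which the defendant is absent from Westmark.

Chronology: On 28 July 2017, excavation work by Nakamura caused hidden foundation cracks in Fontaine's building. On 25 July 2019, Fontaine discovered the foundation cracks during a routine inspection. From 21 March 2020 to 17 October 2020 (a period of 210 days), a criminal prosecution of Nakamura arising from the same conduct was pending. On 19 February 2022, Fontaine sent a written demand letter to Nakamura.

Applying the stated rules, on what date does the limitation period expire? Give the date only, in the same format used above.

Under the discovery rule, the claim accrued on 25 July 2019, when Fontaine discovered the injury — not on the 28 July 2017 date of the underlying act.
30 months from 25 July 2019 is 25 January 2022.
Because the pending criminal prosecution ran from 21 March 2020 to 17 October 2020, the deadline is extended by 210 days to 23 August 2022.
The other events in the timeline have no effect on the limitation period under the stated rules.

23 August 2022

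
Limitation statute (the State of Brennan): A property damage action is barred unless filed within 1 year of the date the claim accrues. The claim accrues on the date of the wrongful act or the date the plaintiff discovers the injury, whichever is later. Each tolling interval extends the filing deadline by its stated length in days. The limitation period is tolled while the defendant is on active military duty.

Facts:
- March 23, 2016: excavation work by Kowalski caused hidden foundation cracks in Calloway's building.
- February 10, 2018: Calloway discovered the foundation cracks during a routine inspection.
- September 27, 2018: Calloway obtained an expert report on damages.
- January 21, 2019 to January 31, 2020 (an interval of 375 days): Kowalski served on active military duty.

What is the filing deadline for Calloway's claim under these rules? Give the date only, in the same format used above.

February 20, 2020

Taking the later of the act (March 23, 2016) and discovery (February 10, 2018), the claim accrued on February 10, 2018.
1 year from February 10, 2018 is February 10, 2019.
The defendant's active military service from January 21, 2019 to January 31, 2020 tolled the period for 375 days, extending the deadline to February 20, 2020.
None of the other events listed affects the running of the period under the stated rules.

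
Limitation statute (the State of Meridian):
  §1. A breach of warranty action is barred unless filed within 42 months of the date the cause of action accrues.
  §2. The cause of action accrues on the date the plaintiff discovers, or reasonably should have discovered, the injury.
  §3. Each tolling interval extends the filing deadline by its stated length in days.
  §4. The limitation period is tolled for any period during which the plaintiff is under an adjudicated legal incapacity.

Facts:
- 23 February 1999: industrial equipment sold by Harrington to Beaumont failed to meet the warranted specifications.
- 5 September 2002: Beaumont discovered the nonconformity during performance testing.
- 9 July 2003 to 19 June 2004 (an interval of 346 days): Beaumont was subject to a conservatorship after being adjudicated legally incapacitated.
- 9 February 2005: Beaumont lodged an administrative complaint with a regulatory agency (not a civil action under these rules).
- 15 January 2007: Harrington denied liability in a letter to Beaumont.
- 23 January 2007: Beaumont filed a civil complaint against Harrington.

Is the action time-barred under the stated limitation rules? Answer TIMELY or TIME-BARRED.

The claim did not accrue until Beaumont discovered the injury on 5 September 2002; the 23 February 1999 act date does not start the clock under the stated rule.
Adding the 42 months base period to 5 September 2002 gives a deadline of 5 March 2006, before any tolling.
The plaintiff's legal incapacity from 9 July 2003 to 19 June 2004 tolled the period for 346 days, extending the deadline to 14 February 2007.
None of the other events listed affects the running of the period under the stated rules.
Filing on 23 January 2007 beat the 14 February 2007 deadline — the action is timely.

TIMELY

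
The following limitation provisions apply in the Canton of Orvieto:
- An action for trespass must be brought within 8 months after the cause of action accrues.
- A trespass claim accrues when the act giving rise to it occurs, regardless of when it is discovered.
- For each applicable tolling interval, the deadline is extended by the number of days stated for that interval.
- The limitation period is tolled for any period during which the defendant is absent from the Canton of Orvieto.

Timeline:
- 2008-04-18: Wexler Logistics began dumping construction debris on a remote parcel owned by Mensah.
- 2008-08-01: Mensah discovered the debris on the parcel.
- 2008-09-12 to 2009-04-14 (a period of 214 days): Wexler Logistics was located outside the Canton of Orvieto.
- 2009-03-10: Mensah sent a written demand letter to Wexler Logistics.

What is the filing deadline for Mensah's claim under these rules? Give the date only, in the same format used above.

Because the rule ties accrual to occurrence, the claim accrued on 2008-04-18, not on the 2008-08-01 discovery date.
Adding the 8 months base period to 2008-04-18 gives a deadline of 2008-12-18, before any tolling.
The defendant's absence from the jurisdiction from 2008-09-12 to 2009-04-14 tolled the period for 214 days, extending the deadline to 2009-07-20.
Nothing else in the chronology tolls or restarts the period.

2009-07-20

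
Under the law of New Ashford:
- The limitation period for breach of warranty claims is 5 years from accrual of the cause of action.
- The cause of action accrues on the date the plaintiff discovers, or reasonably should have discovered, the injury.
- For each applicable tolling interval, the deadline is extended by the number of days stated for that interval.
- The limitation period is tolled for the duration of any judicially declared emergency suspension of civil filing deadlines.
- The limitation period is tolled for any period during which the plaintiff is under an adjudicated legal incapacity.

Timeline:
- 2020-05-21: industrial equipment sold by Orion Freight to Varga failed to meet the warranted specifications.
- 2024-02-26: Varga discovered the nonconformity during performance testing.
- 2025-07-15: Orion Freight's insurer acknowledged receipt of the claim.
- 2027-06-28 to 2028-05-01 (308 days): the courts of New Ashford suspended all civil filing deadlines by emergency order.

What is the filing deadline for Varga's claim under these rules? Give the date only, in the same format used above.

The claim did not accrue until Varga discovered the injury on 2024-02-26; the 2020-05-21 act date does not start the clock under the stated rule.
The untolled deadline — 5 years after 2024-02-26 — is 2029-02-26.
Because the emergency suspension of filing deadlines ran from 2027-06-28 to 2028-05-01, the deadline is extended by 308 days to 2029-12-31.
Nothing else in the chronology tolls or restarts the period.

2029-12-31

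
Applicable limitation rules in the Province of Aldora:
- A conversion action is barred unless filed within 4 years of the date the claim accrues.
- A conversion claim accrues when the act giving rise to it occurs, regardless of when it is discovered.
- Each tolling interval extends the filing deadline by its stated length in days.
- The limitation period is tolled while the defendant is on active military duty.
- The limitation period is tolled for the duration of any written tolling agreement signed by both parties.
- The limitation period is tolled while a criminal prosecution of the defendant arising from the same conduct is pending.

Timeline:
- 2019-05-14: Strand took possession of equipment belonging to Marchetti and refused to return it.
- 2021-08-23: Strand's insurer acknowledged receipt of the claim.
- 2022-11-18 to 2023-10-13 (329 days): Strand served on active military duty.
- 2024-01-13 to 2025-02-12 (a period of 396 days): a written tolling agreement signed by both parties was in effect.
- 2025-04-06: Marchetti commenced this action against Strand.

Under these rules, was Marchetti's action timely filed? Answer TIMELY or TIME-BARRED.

The claim accrued on 2019-05-14, the date of the act.
Adding the 4 years base period to 2019-05-14 gives a deadline of 2023-05-14, before any tolling.
Because the defendant's active military service ran from 2022-11-18 to 2023-10-13, the deadline is extended by 329 days to 2024-04-07.
The period was tolled for 396 days by the written tolling agreement (2024-01-13 to 2025-02-12), pushing the deadline to 2025-05-08.
Nothing else in the chronology tolls or restarts the period.
Filing on 2025-04-06 beat the 2025-05-08 deadline — the action is timely.

TIMELY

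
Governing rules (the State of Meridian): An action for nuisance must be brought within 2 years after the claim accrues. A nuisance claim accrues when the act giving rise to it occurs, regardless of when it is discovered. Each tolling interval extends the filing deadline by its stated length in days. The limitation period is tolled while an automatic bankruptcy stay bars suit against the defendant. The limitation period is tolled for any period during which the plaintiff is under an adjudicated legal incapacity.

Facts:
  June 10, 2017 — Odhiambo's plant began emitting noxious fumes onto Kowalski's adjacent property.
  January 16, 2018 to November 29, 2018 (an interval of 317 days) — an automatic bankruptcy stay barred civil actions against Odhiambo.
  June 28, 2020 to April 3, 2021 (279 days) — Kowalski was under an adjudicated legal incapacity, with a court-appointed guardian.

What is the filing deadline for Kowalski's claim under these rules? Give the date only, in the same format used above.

The claim accrued on June 10, 2017, the date of the act.
Adding the 2 years base period to June 10, 2017 gives a deadline of June 10, 2019, before any tolling.
The period was tolled for 317 days by the automatic bankruptcy stay (January 16, 2018 to November 29, 2018), pushing the deadline to April 22, 2020.
The plaintiff's legal incapacity from June 28, 2020 to April 3, 2021 began after the period had already run on April 22, 2020, so it has no tolling effect.

April 22, 2020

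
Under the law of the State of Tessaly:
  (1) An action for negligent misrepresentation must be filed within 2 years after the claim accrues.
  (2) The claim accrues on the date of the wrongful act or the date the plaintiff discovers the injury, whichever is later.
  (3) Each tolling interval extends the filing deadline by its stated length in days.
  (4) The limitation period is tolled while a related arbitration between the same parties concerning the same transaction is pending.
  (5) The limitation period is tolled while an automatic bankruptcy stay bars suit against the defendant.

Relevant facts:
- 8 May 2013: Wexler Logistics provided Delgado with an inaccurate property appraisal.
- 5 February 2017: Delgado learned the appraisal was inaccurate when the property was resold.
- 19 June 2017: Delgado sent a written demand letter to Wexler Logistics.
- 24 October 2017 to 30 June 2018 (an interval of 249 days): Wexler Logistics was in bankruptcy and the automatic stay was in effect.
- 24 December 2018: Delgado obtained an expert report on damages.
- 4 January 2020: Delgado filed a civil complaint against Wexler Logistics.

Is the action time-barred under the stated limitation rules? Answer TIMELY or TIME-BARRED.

Taking the later of the act (8 May 2013) and discovery (5 February 2017), the claim accrued on 5 February 2017.
Adding the 2 years base period to 5 February 2017 gives a deadline of 5 February 2019, before any tolling.
The period was tolled for 249 days by the automatic bankruptcy stay (24 October 2017 to 30 June 2018), pushing the deadline to 12 October 2019.
None of the other events listed affects the running of the period under the stated rules.
Delgado filed on 4 January 2020, after the 12 October 2019 deadline, so the action is time-barred.

TIME-BARRED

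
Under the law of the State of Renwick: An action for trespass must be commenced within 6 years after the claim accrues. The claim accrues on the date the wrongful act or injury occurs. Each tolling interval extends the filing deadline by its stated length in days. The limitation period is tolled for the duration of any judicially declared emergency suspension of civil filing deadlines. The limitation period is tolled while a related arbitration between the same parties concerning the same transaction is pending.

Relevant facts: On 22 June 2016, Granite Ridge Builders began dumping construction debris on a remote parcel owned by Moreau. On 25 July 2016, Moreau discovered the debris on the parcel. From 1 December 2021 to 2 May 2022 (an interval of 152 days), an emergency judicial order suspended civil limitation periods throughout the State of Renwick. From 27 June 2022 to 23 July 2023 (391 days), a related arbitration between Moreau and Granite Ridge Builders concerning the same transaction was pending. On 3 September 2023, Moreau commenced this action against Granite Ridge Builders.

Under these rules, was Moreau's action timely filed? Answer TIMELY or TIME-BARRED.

TIMELY

Accrual is governed by the date of the act, so the period began to run on 22 June 2016; the later discovery on 25 July 2016 is irrelevant under the stated rule.
6 years from 22 June 2016 is 22 June 2022.
The period was tolled for 152 days by the emergency suspension of filing deadlines (1 December 2021 to 2 May 2022), pushing the deadline to 21 November 2022.
Because the pending related arbitration ran from 27 June 2022 to 23 July 2023, the deadline is extended by 391 days to 17 December 2023.
Moreau filed on 3 September 2023, before the 17 December 2023 deadline, so the action is timely.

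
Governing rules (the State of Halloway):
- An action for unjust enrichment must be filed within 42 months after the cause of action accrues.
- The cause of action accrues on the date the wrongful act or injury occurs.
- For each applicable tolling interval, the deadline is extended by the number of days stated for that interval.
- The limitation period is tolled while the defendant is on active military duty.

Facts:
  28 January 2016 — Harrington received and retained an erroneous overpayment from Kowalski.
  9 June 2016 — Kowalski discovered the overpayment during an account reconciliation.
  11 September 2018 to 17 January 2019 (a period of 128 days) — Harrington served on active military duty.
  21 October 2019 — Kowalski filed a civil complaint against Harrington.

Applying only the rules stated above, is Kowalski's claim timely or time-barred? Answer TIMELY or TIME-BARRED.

TIMELY

Because the rule ties accrual to occurrence, the claim accrued on 28 January 2016, not on the 9 June 2016 discovery date.
The untolled deadline — 42 months after 28 January 2016 — is 28 July 2019.
The defendant's active military service from 11 September 2018 to 17 January 2019 tolled the period for 128 days, extending the deadline to 3 December 2019.
Kowalski filed on 21 October 2019, before the 3 December 2019 deadline, so the action is timely.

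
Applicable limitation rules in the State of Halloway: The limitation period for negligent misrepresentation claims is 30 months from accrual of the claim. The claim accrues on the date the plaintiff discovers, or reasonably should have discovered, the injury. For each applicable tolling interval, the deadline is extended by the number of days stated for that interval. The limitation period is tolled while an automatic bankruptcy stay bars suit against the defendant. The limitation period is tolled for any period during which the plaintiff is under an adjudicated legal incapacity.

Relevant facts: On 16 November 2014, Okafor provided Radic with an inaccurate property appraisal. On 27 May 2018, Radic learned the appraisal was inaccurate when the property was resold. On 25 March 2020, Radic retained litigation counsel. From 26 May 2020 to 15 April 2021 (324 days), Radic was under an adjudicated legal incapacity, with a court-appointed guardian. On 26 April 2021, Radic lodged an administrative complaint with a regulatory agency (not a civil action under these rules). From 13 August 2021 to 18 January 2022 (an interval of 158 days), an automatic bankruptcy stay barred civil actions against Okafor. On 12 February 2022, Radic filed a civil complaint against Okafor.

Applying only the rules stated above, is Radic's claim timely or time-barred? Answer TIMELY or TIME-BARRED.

TIMELY

Accrual is tied to discovery, so the period began on 27 May 2018 rather than on 16 November 2014 when the act occurred.
The untolled deadline — 30 months after 27 May 2018 — is 27 November 2020.
The plaintiff's legal incapacity from 26 May 2020 to 15 April 2021 tolled the period for 324 days, extending the deadline to 17 October 2021.
The automatic bankruptcy stay from 13 August 2021 to 18 January 2022 tolled the period for 158 days, extending the deadline to 24 March 2022.
The other events in the timeline have no effect on the limitation period under the stated rules.
Radic filed on 12 February 2022, before the 24 March 2022 deadline, so the action is timely.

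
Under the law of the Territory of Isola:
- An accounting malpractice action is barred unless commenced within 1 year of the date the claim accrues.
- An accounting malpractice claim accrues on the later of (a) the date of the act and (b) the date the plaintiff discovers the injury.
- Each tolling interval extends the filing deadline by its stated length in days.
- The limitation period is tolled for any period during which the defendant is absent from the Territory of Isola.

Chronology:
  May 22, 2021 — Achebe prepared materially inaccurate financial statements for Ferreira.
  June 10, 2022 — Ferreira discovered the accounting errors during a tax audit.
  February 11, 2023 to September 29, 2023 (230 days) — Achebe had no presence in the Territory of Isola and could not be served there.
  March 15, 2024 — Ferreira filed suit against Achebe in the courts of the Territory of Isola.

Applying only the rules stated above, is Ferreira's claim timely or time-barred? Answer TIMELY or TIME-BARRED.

TIME-BARRED

Because discovery on June 10, 2022 post-dates the May 22, 2021 act, accrual under the later-of rule falls on June 10, 2022.
1 year from June 10, 2022 is June 10, 2023.
The defendant's absence from the jurisdiction from February 11, 2023 to September 29, 2023 tolled the period for 230 days, extending the deadline to January 26, 2024.
Filing on March 15, 2024 missed the January 26, 2024 deadline — the action is time-barred.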